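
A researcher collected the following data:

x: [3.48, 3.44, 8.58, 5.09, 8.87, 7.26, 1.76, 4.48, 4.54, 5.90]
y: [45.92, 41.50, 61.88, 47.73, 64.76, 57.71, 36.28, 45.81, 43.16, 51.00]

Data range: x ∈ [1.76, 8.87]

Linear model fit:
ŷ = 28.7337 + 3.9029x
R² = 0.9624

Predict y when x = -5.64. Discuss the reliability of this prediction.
ŷ = 6.7213, but this is extrapolation (below the data range [1.76, 8.87]) and may be unreliable.

Prediction calculation:
ŷ = 28.7337 + 3.9029 × (-5.64)
ŷ = 6.7213

Reliability:
- Data range: x ∈ [1.76, 8.87]
- Prediction point: x = -5.64 is 7.40 units below the observed range → this is EXTRAPOLATION, not interpolation

Why that matters here:
- Real relationships often flatten, saturate, or turn nonlinear at extremes
- The standard error of prediction grows with (x − x̄)², and x = -5.64 is far from x̄ = 5.34

A defensible statement: 'if the linear trend continued to x = -5.64, y would be about 6.7213' — the premise is untested.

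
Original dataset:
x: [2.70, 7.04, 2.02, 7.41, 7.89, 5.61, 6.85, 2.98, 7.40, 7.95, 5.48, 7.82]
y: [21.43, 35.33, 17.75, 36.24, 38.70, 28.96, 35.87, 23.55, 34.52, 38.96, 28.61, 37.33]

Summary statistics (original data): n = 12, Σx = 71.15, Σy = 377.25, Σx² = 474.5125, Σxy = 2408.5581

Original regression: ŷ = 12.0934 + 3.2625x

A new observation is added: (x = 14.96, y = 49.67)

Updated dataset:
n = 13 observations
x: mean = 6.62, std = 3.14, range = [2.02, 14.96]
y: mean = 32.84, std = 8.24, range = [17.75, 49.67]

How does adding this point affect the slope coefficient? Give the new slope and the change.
Adding the point moves β₁ from 3.2625 to 2.5307, i.e. it decreases by 0.7318 (-22.4%).

The new point has HIGH LEVERAGE: x = 14.96 is far from the original mean x̄ = 71.15/12 ≈ 5.93 (original range [2.02, 7.95]).

Step 1: Update the sums with the new point (n goes from 12 to 13)
Σx  = 71.15 + 14.96 = 86.11
Σy  = 377.25 + 49.67 = 426.92
Σx² = 474.5125 + 14.96² = 474.5125 + 223.8016 = 698.3141
Σxy = 2408.5581 + 14.96×49.67 = 2408.5581 + 743.0632 = 3151.6213

Step 2: Recompute the slope with b₁ = (nΣxy − ΣxΣy) / (nΣx² − (Σx)²)
Numerator   = 13×3151.6213 − 86.11×426.92 = 40971.0769 − 36762.0812 = 4208.9957
Denominator = 13×698.3141 − 86.11² = 9078.0833 − 7414.9321 = 1663.1512
b₁(new) = 4208.9957 / 1663.1512 = 2.5307

(Same formula on the original sums: (12×2408.5581 − 71.15×377.25) / (12×474.5125 − 71.15²) = 2061.3597 / 631.8275 = 3.2625, matching the given fit.)

Step 3: Change in slope
Δβ₁ = 2.5307 − 3.2625 = -0.7318
Relative change = -0.7318 / 3.2625 × 100% = -22.4%
→ the slope decreases when the point is added.

Because the point sits below the extension of the original line at a high-leverage x, it tilts the fit down.
In practice: refit with and without it and report both if conclusions differ.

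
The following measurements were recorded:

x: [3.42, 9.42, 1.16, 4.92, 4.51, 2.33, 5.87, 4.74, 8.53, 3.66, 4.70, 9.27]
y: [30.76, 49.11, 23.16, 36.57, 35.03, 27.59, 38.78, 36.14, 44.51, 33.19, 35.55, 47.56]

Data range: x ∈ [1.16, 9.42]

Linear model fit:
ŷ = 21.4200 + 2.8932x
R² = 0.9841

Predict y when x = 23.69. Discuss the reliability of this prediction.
ŷ = 89.9599, but this is extrapolation (above the data range [1.16, 9.42]) and may be unreliable.

Prediction calculation:
ŷ = 21.4200 + 2.8932 × 23.69
ŷ = 89.9599

Reliability:
- Data range: x ∈ [1.16, 9.42]
- Prediction point: x = 23.69 is 14.27 units above the observed range → this is EXTRAPOLATION, not interpolation

Why that matters here:
- The standard error of prediction grows with (x − x̄)², and x = 23.69 is far from x̄ = 5.21
- There are no observations near this x to validate the fitted line there

The R² = 0.9841 only validates the fit within [1.16, 9.42]; treat ŷ = 89.9599 with caution.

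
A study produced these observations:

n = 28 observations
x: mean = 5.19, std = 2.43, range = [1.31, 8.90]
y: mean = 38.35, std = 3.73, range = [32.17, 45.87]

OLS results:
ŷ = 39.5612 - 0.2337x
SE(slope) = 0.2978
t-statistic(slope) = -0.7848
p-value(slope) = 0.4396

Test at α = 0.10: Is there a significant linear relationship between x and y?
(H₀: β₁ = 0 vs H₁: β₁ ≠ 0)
p-value = 0.4396 ≥ α = 0.10, so we fail to reject H₀. The relationship is not significant.

Hypothesis test for the slope coefficient:

H₀: β₁ = 0 (no linear relationship)
H₁: β₁ ≠ 0 (linear relationship exists)

Test statistic: t = β̂₁ / SE(β̂₁) = -0.2337 / 0.2978 = -0.7848

p = 0.4396: how often a slope estimate this far from 0 (in SE units) would arise by chance if β₁ were truly 0.

Decision rule: reject H₀ if p-value < α.
p-value = 0.4396 ≥ α = 0.10 → fail to reject H₀.

At α = 0.10 the data do not provide convincing evidence of a nonzero slope.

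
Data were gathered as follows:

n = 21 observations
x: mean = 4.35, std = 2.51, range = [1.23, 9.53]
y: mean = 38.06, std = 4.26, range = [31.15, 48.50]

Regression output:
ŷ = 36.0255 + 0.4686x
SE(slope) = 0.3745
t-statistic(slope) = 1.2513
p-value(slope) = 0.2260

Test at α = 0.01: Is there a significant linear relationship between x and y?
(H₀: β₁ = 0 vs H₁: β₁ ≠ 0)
p-value = 0.2260 ≥ α = 0.01, so we fail to reject H₀. The relationship is not significant.

Hypothesis test for the slope coefficient:

H₀: β₁ = 0 (no linear relationship)
H₁: β₁ ≠ 0 (linear relationship exists)

Test statistic: t = β̂₁ / SE(β̂₁) = 0.4686 / 0.3745 = 1.2513

With df = 19, the two-sided p-value for |t| = 1.2513 is 0.2260.

Decision rule: reject H₀ if p-value < α.
p-value = 0.2260 ≥ α = 0.01 → fail to reject H₀.

At α = 0.01 the data do not provide convincing evidence of a nonzero slope.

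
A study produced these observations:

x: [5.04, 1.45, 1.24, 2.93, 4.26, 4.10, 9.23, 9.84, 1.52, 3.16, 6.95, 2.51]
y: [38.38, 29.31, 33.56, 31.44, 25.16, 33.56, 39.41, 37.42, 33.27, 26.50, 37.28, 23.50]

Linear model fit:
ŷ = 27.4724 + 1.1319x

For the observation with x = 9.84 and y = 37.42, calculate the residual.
Residual = -1.1903

The residual is the difference between the actual value and the predicted value:

Residual = y - ŷ

Step 1: Calculate predicted value
ŷ = 27.4724 + 1.1319 × 9.84
ŷ = 38.6103

Step 2: Calculate residual
Residual = 37.42 - 38.6103
Residual = -1.1903

Sign check: y < ŷ, so the point is below the line and the fit overestimates here.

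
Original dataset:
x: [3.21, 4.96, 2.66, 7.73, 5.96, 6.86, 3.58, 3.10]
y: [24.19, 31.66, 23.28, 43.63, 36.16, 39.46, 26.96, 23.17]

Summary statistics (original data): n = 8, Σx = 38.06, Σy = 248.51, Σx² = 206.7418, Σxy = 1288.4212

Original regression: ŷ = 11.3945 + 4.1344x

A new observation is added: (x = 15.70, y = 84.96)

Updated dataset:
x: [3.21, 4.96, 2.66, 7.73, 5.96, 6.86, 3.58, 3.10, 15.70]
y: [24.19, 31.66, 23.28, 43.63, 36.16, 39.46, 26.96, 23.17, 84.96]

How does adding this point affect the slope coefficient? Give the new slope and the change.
The slope changes from 4.1344 to 4.7717 (change of +0.6373, or +15.4%).

The new point has HIGH LEVERAGE: x = 15.70 is far from the original mean x̄ = 38.06/8 ≈ 4.76 (original range [2.66, 7.73]).

Step 1: Update the sums with the new point (n goes from 8 to 9)
Σx  = 38.06 + 15.70 = 53.76
Σy  = 248.51 + 84.96 = 333.47
Σx² = 206.7418 + 15.70² = 206.7418 + 246.4900 = 453.2318
Σxy = 1288.4212 + 15.70×84.96 = 1288.4212 + 1333.8720 = 2622.2932

Step 2: Recompute the slope with b₁ = (nΣxy − ΣxΣy) / (nΣx² − (Σx)²)
Numerator   = 9×2622.2932 − 53.76×333.47 = 23600.6388 − 17927.3472 = 5673.2916
Denominator = 9×453.2318 − 53.76² = 4079.0862 − 2890.1376 = 1188.9486
b₁(new) = 5673.2916 / 1188.9486 = 4.7717

(Same formula on the original sums: (8×1288.4212 − 38.06×248.51) / (8×206.7418 − 38.06²) = 849.0790 / 205.3708 = 4.1344, matching the given fit.)

Step 3: Change in slope
Δβ₁ = 4.7717 − 4.1344 = +0.6373
Relative change = +0.6373 / 4.1344 × 100% = +15.4%
→ the slope increases when the point is added.

Because the point sits above the extension of the original line at a high-leverage x, it tilts the fit up.
In practice: refit with and without it and report both if conclusions differ.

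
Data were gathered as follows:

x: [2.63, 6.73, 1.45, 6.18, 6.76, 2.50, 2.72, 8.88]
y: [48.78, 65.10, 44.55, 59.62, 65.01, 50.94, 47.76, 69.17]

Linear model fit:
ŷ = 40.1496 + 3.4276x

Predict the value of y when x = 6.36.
ŷ = 61.9491

To predict y for x = 6.36, substitute into the regression equation:

ŷ = 40.1496 + 3.4276 × 6.36
ŷ = 40.1496 + 21.7995
ŷ = 61.9491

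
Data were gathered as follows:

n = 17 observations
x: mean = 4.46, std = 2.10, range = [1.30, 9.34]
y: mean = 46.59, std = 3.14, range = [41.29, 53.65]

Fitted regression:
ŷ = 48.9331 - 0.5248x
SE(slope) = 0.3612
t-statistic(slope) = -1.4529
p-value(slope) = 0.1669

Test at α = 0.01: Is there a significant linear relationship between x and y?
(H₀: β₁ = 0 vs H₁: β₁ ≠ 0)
Fail to reject H₀: p-value = 0.1669 ≥ α = 0.01. The linear relationship is not significant at the 1% level.

Hypothesis test for the slope coefficient:

H₀: β₁ = 0 (no linear relationship)
H₁: β₁ ≠ 0 (linear relationship exists)

Test statistic: t = β̂₁ / SE(β̂₁) = -0.5248 / 0.3612 = -1.4529

With df = 15, the two-sided p-value for |t| = 1.4529 is 0.1669.

Decision rule: reject H₀ if p-value < α.
p-value = 0.1669 ≥ α = 0.01 → fail to reject H₀.

Conclusion: the linear association between x and y is not significant at the 1% level.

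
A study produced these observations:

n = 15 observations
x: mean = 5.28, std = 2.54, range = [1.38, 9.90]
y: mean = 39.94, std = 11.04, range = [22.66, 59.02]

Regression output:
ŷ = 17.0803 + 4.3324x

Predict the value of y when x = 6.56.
ŷ = 45.5008

To predict y for x = 6.56, substitute into the regression equation:

ŷ = 17.0803 + 4.3324 × 6.56
ŷ = 17.0803 + 28.4205
ŷ = 45.5008

This is the fitted mean response at that x — an individual observation would come with a wider prediction interval.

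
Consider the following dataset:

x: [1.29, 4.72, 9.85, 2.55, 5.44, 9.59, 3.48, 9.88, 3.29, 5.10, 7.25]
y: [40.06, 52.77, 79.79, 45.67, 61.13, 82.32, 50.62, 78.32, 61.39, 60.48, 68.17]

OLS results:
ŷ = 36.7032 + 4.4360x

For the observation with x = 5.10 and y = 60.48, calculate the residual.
Residual = 1.1532

The residual is the difference between the actual value and the predicted value:

Residual = y - ŷ

Step 1: Calculate predicted value
ŷ = 36.7032 + 4.4360 × 5.10
ŷ = 59.3268

Step 2: Calculate residual
Residual = 60.48 - 59.3268
Residual = 1.1532

The residual is positive, so the observed y = 60.48 sits above the regression line (the line underestimates it by 1.1532).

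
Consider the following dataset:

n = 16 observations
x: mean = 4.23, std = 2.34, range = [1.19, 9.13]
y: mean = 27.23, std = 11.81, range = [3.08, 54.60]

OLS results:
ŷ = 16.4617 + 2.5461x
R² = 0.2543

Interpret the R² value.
R² = 0.2543 means 25.43% of the variation in y is explained by the linear relationship with x. This indicates a weak fit.

R² (coefficient of determination) measures the proportion of variance in y explained by the regression model.

Here R² = 0.2543:
- Explained: 25.43% of the variation in y
- Unexplained (residual): 100% − 25.43% = 74.57%
- Rule of thumb (below 0.3 weak; 0.3 to below 0.7 moderate; 0.7 and above strong) → weak

Calculation: R² = 1 − (SS_res / SS_tot), where SS_res is the sum of squared residuals and SS_tot the total sum of squares.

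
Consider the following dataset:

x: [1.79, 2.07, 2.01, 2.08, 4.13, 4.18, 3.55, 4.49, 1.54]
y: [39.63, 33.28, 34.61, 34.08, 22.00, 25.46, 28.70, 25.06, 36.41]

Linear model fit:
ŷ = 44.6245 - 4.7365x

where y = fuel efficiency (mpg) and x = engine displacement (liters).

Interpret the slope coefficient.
On average, fuel efficiency is about 4.7365 mpg lower for every extra liter of engine displacement.

The slope β₁ = -4.7365 gives the rate at which the fitted fuel efficiency changes with engine displacement.

Interpretation:
- Engine displacement up by 1 liter → predicted fuel efficiency decreases by 4.7365 mpg
- This is a linear approximation: the same per-unit change is assumed across the whole observed x range

(β₀ = 44.6245 is the fitted value at x = 0 and is not part of the slope interpretation.)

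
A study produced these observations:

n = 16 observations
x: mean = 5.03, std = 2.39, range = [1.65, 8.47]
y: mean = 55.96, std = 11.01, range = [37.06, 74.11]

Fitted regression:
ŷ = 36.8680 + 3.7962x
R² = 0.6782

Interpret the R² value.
The model explains 67.82% of the variance in y (R² = 0.6782), leaving 32.18% unexplained; the fit is moderate.

R² = 1 − SS_res/SS_tot compares the residual scatter to the total scatter of y about its mean.

Here R² = 0.6782:
- Explained: 67.82% of the variation in y
- Unexplained (residual): 100% − 67.82% = 32.18%
- Rule of thumb (below 0.3 weak; 0.3 to below 0.7 moderate; 0.7 and above strong) → moderate

Equivalently, for simple linear regression R² = r², so |r| = √0.6782 ≈ 0.8235.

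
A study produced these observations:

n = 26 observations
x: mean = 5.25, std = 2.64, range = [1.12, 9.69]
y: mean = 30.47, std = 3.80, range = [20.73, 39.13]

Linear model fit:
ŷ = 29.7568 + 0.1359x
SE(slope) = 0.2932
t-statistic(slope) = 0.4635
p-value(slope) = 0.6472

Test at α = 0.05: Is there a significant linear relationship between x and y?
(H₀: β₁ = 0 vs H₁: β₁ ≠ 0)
Fail to reject H₀: p-value = 0.6472 ≥ α = 0.05. The linear relationship is not significant at the 5% level.

Hypothesis test for the slope coefficient:

H₀: β₁ = 0 (no linear relationship)
H₁: β₁ ≠ 0 (linear relationship exists)

Test statistic: t = β̂₁ / SE(β̂₁) = 0.1359 / 0.2932 = 0.4635

The p-value (0.6472) is the probability, under H₀, of a t-statistic at least as extreme as |t| = 0.4635 (two-sided, df = n − 2 = 24).

Decision rule: reject H₀ if p-value < α.
p-value = 0.6472 ≥ α = 0.05 → fail to reject H₀.

Conclusion: the linear association between x and y is not significant at the 5% level.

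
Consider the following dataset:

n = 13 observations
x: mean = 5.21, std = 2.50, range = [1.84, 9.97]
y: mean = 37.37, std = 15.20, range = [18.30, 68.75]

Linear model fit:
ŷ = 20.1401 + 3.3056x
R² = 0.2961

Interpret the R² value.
The model explains 29.61% of the variance in y (R² = 0.2961), leaving 70.39% unexplained; the fit is weak.

R² = 1 − SS_res/SS_tot compares the residual scatter to the total scatter of y about its mean.

Here R² = 0.2961:
- Explained: 29.61% of the variation in y
- Unexplained (residual): 100% − 29.61% = 70.39%
- Rule of thumb (below 0.3 weak; 0.3 to below 0.7 moderate; 0.7 and above strong) → weak

Note: R² never decreases when predictors are added, so it should not be used alone to compare models of different size.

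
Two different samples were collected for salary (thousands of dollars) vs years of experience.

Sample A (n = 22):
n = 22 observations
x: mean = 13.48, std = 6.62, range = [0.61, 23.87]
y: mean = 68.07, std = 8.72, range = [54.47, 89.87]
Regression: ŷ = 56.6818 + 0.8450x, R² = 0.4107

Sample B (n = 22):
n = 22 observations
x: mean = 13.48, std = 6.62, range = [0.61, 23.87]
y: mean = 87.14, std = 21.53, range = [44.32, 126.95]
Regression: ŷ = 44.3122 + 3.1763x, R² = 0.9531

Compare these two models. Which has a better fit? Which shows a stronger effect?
Model B has the better fit (R² = 0.9531 vs 0.4107). Model B shows the stronger effect (|β₁| = 3.1763 vs 0.8450).

Model Comparison:

Which explains more variance? (R²)
- Model A: R² = 0.4107 → 41.07% of variance in salary explained
- Model B: R² = 0.9531 → 95.31% of variance in salary explained
- 0.9531 > 0.4107 → Model B has the better fit

Effect size (slope magnitude):
- Model A: β₁ = 0.8450 → predicted salary rises 0.8450 thousand dollars per additional year of experience
- Model B: β₁ = 3.1763 → predicted salary rises 3.1763 thousand dollars per additional year of experience
- |0.8450| < |3.1763| → Model B shows the stronger marginal effect

Note: A steeper slope doesn't make a better model if the scatter around the line is large.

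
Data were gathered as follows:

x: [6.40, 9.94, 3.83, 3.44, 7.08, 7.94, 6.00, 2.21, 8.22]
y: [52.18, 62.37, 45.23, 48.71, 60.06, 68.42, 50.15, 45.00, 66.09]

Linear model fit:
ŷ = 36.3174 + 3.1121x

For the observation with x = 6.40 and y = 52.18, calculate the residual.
Residual = -4.0548

The residual is the difference between the actual value and the predicted value:

Residual = y - ŷ

Step 1: Calculate predicted value
ŷ = 36.3174 + 3.1121 × 6.40
ŷ = 56.2348

Step 2: Calculate residual
Residual = 52.18 - 56.2348
Residual = -4.0548

Interpretation: the model overestimates the actual value by 4.0548 at this point (negative residual → observation lies below the fitted line).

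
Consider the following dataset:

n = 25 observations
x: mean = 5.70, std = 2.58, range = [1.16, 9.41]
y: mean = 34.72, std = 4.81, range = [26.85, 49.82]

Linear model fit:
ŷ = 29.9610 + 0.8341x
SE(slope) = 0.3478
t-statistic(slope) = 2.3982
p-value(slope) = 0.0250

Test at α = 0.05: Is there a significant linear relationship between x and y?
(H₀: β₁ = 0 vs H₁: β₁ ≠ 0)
Reject H₀: p-value = 0.0250 < α = 0.05. The linear relationship is significant at the 5% level.

Hypothesis test for the slope coefficient:

H₀: β₁ = 0 (no linear relationship)
H₁: β₁ ≠ 0 (linear relationship exists)

Test statistic: t = β̂₁ / SE(β̂₁) = 0.8341 / 0.3478 = 2.3982

With df = 23, the two-sided p-value for |t| = 2.3982 is 0.0250.

Decision rule: reject H₀ if p-value < α.
p-value = 0.0250 < α = 0.05 → reject H₀.

There is sufficient evidence at the 5% significance level to conclude that a linear relationship exists between x and y.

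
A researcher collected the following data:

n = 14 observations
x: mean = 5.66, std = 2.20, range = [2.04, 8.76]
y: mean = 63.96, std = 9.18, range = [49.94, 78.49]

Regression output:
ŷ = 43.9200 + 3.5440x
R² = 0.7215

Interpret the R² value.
About 72.15% of the variability in y is accounted for by the regression on x (R² = 0.7215) — a strong linear fit.

The coefficient of determination R² is the fraction of the total variation in y that the fitted line accounts for.

Here R² = 0.7215:
- Explained: 72.15% of the variation in y
- Unexplained (residual): 100% − 72.15% = 27.85%
- Rule of thumb (below 0.3 weak; 0.3 to below 0.7 moderate; 0.7 and above strong) → strong

Note: R² never decreases when predictors are added, so it should not be used alone to compare models of different size.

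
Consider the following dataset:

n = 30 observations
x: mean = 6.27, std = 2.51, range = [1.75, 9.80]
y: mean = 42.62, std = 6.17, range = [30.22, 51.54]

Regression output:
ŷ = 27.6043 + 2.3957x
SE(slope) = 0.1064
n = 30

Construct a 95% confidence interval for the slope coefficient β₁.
The 95% CI for β₁ is (2.1778, 2.6136)

Confidence interval for the slope:

The 95% CI for β₁ is: β̂₁ ± t*(α/2, n-2) × SE(β̂₁)

Step 1: Find critical t-value
- Confidence level = 0.95
- Degrees of freedom = n - 2 = 30 - 2 = 28
- t*(α/2, 28) = 2.0484

Step 2: Calculate margin of error
Margin = 2.0484 × 0.1064 = 0.2179

Step 3: Construct interval
CI = 2.3957 ± 0.2179
CI = (2.1778, 2.6136)

Interpretation: We are 95% confident that the true slope β₁ lies between 2.1778 and 2.6136.
The interval does not include 0, suggesting a significant linear relationship.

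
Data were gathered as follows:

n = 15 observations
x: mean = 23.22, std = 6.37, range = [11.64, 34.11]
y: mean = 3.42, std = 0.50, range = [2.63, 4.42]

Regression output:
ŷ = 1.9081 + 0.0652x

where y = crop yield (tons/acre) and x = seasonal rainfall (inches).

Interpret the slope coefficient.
For each additional inch of rainfall, predicted crop yield increases by approximately 0.0652 tons/acre.

β₁ = 0.0652 is the change in predicted crop yield (tons/acre) per additional inch of rainfall.

Interpretation:
- Rainfall up by 1 inch → predicted crop yield increases by 0.0652 tons/acre
- The effect is assumed constant over the observed range of x (linearity)

(β₀ = 1.9081 is the fitted value at x = 0 and is not part of the slope interpretation.)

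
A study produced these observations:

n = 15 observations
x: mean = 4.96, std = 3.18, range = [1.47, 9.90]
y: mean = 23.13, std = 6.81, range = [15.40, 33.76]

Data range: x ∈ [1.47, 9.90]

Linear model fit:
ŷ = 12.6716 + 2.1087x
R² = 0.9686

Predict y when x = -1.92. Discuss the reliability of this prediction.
The equation gives ŷ = 8.6229; however x = -1.92 is 3.39 units below the observed range, so this extrapolated value should not be trusted.

Prediction calculation:
ŷ = 12.6716 + 2.1087 × (-1.92)
ŷ = 8.6229

Reliability:
- Data range: x ∈ [1.47, 9.90]
- Prediction point: x = -1.92 is 3.39 units below the observed range → this is EXTRAPOLATION, not interpolation

Why that matters here:
- Real relationships often flatten, saturate, or turn nonlinear at extremes
- There are no observations near this x to validate the fitted line there
- The standard error of prediction grows with (x − x̄)², and x = -1.92 is far from x̄ = 4.96

The R² = 0.9686 only validates the fit within [1.47, 9.90]; treat ŷ = 8.6229 with caution.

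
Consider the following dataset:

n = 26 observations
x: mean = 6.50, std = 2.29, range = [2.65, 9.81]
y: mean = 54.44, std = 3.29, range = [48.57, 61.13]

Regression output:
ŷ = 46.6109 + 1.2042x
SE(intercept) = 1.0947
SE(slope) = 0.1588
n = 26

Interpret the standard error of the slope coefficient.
SE(slope) = 0.1588 measures the uncertainty in the estimated slope. The coefficient is estimated precisely (SE/|β̂₁| = 13.2%).

SE(β̂₁) = 0.1588 says: if we drew many samples of n = 26 from the same population and refit each time, the fitted slopes would scatter with a standard deviation of roughly 0.1588 around the true β₁.

Relative precision:
- SE / |β̂₁| = 0.1588 / 1.2042 = 13.2%
- Rule of thumb (under 20%: precise; 20% to under 50%: moderately precise; 50% or more: imprecise) → precise

Link to interval estimation: a confidence interval for β₁ is β̂₁ ± t* × 0.1588, so SE sets the half-width per unit of t*.

What drives SE(β̂₁): wider spread of x values → smaller SE; more residual scatter → larger SE.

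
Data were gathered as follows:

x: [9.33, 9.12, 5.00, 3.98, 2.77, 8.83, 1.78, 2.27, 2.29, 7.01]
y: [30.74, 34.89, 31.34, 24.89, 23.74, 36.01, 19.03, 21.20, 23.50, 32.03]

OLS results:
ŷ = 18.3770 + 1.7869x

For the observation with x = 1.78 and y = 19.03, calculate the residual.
Residual = -2.5277

The residual is the difference between the actual value and the predicted value:

Residual = y - ŷ

Step 1: Calculate predicted value
ŷ = 18.3770 + 1.7869 × 1.78
ŷ = 21.5577

Step 2: Calculate residual
Residual = 19.03 - 21.5577
Residual = -2.5277

The residual is negative, so the observed y = 19.03 sits below the regression line (the line overestimates it by 2.5277).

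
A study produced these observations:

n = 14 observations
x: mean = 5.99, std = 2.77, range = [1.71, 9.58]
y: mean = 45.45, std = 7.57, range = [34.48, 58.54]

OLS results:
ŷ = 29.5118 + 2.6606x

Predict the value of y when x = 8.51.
ŷ = 52.1535

To predict y for x = 8.51, substitute into the regression equation:

ŷ = 29.5118 + 2.6606 × 8.51
ŷ = 29.5118 + 22.6417
ŷ = 52.1535

This is the fitted mean response at that x — an individual observation would come with a wider prediction interval.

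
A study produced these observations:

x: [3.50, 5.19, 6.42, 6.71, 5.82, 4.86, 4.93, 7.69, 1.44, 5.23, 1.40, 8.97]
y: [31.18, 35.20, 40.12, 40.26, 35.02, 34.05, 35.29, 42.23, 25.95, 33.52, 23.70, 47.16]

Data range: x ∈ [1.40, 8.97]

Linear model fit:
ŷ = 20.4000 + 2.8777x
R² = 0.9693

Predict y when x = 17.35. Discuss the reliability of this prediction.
The equation gives ŷ = 70.3281; however x = 17.35 is 8.38 units above the observed range, so this extrapolated value should not be trusted.

Prediction calculation:
ŷ = 20.4000 + 2.8777 × 17.35
ŷ = 70.3281

Reliability:
- Data range: x ∈ [1.40, 8.97]
- Prediction point: x = 17.35 is 8.38 units above the observed range → this is EXTRAPOLATION, not interpolation

Why that matters here:
- The standard error of prediction grows with (x − x̄)², and x = 17.35 is far from x̄ = 5.18
- The linear relationship may not hold outside the observed range
- R² describes fit only over the sampled x values; it says nothing about behaviour beyond them

The R² = 0.9693 only validates the fit within [1.40, 8.97]; treat ŷ = 70.3281 with caution.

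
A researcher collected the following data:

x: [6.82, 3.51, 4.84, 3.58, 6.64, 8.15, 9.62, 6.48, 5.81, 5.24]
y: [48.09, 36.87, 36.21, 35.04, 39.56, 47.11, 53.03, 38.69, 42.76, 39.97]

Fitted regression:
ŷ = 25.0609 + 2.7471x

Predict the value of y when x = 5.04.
ŷ = 38.9063

To predict y for x = 5.04, substitute into the regression equation:

ŷ = 25.0609 + 2.7471 × 5.04
ŷ = 25.0609 + 13.8454
ŷ = 38.9063

This is the fitted mean response at that x — an individual observation would come with a wider prediction interval.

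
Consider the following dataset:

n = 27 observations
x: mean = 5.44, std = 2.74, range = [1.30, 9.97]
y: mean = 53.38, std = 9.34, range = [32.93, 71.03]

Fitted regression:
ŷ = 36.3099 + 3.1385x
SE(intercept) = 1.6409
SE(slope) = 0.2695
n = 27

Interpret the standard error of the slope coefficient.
SE(β̂₁) = 0.2695 is the estimated standard deviation of the slope estimate across repeated samples; relative to β̂₁ = 3.1385 that is 8.6%, a precise estimate.

SE(β̂₁) = s / √Sxx, where s is the residual standard deviation and Sxx = Σ(x − x̄)². It is the yardstick for how far β̂₁ = 3.1385 could plausibly be from the true slope.

Relative precision:
- SE / |β̂₁| = 0.2695 / 3.1385 = 8.6%
- Rule of thumb (under 20%: precise; 20% to under 50%: moderately precise; 50% or more: imprecise) → precise

Link to the t-test: t = β̂₁ / SE(β̂₁) = 3.1385 / 0.2695 = 11.6456, the statistic for H₀: β₁ = 0.

What drives SE(β̂₁): larger n (here n = 27) → smaller SE.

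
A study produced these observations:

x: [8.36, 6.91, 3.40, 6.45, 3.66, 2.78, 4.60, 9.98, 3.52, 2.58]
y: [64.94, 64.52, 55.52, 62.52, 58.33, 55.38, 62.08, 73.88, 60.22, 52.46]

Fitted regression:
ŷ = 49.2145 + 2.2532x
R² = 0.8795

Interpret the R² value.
The model explains 87.95% of the variance in y (R² = 0.8795), leaving 12.05% unexplained; the fit is strong.

R² = 1 − SS_res/SS_tot compares the residual scatter to the total scatter of y about its mean.

Here R² = 0.8795:
- Explained: 87.95% of the variation in y
- Unexplained (residual): 100% − 87.95% = 12.05%
- Rule of thumb (below 0.3 weak; 0.3 to below 0.7 moderate; 0.7 and above strong) → strong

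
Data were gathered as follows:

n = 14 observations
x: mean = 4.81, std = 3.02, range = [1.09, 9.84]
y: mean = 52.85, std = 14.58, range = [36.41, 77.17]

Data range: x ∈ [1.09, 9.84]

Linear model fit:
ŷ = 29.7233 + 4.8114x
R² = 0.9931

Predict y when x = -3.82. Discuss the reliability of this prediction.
ŷ = 11.3438 (extrapolation — x = -3.82 lies outside [1.09, 9.84], so reliability is low).

Prediction calculation:
ŷ = 29.7233 + 4.8114 × (-3.82)
ŷ = 11.3438

Reliability:
- Data range: x ∈ [1.09, 9.84]
- Prediction point: x = -3.82 is 4.91 units below the observed range → this is EXTRAPOLATION, not interpolation

Why that matters here:
- There are no observations near this x to validate the fitted line there
- The linear relationship may not hold outside the observed range

The R² = 0.9931 only validates the fit within [1.09, 9.84]; treat ŷ = 11.3438 with caution.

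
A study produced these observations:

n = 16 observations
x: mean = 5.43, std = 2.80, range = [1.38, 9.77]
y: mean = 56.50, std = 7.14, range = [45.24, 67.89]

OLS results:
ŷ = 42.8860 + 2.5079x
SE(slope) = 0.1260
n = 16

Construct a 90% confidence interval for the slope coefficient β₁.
The 90% CI for β₁ is (2.2860, 2.7298)

Confidence interval for the slope:

The 90% CI for β₁ is: β̂₁ ± t*(α/2, n-2) × SE(β̂₁)

Step 1: Find critical t-value
- Confidence level = 0.9
- Degrees of freedom = n - 2 = 16 - 2 = 14
- t*(α/2, 14) = 1.7613

Step 2: Calculate margin of error
Margin = 1.7613 × 0.1260 = 0.2219

Step 3: Construct interval
CI = 2.5079 ± 0.2219
CI = (2.2860, 2.7298)

Interpretation: each one-unit increase in x is associated with a change in mean y of between 2.2860 and 2.7298, with 90% confidence.
Both endpoints are positive, so the data support a genuinely positive slope at this confidence level.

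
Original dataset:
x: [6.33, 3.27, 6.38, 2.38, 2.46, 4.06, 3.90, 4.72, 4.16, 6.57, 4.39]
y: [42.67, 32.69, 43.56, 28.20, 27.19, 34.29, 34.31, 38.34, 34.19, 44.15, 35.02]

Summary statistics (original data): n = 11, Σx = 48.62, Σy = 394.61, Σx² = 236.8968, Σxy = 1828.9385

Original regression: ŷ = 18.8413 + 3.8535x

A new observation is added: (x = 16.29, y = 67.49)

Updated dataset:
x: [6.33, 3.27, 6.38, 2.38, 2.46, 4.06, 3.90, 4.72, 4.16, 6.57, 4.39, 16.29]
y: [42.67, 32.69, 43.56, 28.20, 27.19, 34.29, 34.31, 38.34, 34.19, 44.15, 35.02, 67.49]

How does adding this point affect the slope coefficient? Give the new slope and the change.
Adding the point moves β₁ from 3.8535 to 2.8367, i.e. it decreases by 1.0168 (-26.4%).

x = 16.29 lies well outside the original x-range [2.38, 6.57] (x̄ ≈ 4.42), so this observation has high leverage and can move the slope substantially.

Step 1: Update the sums with the new point (n goes from 11 to 12)
Σx  = 48.62 + 16.29 = 64.91
Σy  = 394.61 + 67.49 = 462.10
Σx² = 236.8968 + 16.29² = 236.8968 + 265.3641 = 502.2609
Σxy = 1828.9385 + 16.29×67.49 = 1828.9385 + 1099.4121 = 2928.3506

Step 2: Recompute the slope with b₁ = (nΣxy − ΣxΣy) / (nΣx² − (Σx)²)
Numerator   = 12×2928.3506 − 64.91×462.10 = 35140.2072 − 29994.9110 = 5145.2962
Denominator = 12×502.2609 − 64.91² = 6027.1308 − 4213.3081 = 1813.8227
b₁(new) = 5145.2962 / 1813.8227 = 2.8367

(Same formula on the original sums: (11×1828.9385 − 48.62×394.61) / (11×236.8968 − 48.62²) = 932.3853 / 241.9604 = 3.8535, matching the given fit.)

Step 3: Change in slope
Δβ₁ = 2.8367 − 3.8535 = -1.0168
Relative change = -1.0168 / 3.8535 × 100% = -26.4%
→ the slope decreases when the point is added.

A high-leverage point only changes the slope if it is off the original line; here y = 67.49 is below the original trend, so the slope decreases.
In practice: investigate whether it comes from the same population as the rest of the sample.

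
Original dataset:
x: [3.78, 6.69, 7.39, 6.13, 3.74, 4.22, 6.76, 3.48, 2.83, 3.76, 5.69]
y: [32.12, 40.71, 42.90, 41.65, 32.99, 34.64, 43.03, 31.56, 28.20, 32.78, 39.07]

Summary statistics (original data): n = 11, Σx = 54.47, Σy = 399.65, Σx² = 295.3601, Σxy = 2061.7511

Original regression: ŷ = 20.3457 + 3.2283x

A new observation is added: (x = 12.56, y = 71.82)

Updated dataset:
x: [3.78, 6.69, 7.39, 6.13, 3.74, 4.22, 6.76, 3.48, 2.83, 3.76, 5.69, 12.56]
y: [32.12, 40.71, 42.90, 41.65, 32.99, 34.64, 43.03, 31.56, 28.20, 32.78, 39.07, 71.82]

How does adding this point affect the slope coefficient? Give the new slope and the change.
Adding the point moves β₁ from 3.2283 to 4.1967, i.e. it increases by 0.9684 (+30.0%).

The new point has HIGH LEVERAGE: x = 12.56 is far from the original mean x̄ = 54.47/11 ≈ 4.95 (original range [2.83, 7.39]).

Step 1: Update the sums with the new point (n goes from 11 to 12)
Σx  = 54.47 + 12.56 = 67.03
Σy  = 399.65 + 71.82 = 471.47
Σx² = 295.3601 + 12.56² = 295.3601 + 157.7536 = 453.1137
Σxy = 2061.7511 + 12.56×71.82 = 2061.7511 + 902.0592 = 2963.8103

Step 2: Recompute the slope with b₁ = (nΣxy − ΣxΣy) / (nΣx² − (Σx)²)
Numerator   = 12×2963.8103 − 67.03×471.47 = 35565.7236 − 31602.6341 = 3963.0895
Denominator = 12×453.1137 − 67.03² = 5437.3644 − 4493.0209 = 944.3435
b₁(new) = 3963.0895 / 944.3435 = 4.1967

(Same formula on the original sums: (11×2061.7511 − 54.47×399.65) / (11×295.3601 − 54.47²) = 910.3266 / 281.9802 = 3.2283, matching the given fit.)

Step 3: Change in slope
Δβ₁ = 4.1967 − 3.2283 = +0.9684
Relative change = +0.9684 / 3.2283 × 100% = +30.0%
→ the slope increases when the point is added.

A high-leverage point only changes the slope if it is off the original line; here y = 71.82 is above the original trend, so the slope increases.
In practice: investigate whether it comes from the same population as the rest of the sample.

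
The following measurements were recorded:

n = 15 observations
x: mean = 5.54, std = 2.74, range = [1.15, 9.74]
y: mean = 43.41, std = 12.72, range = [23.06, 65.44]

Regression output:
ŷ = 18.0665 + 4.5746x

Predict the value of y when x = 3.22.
ŷ = 32.7967

To predict y for x = 3.22, substitute into the regression equation:

ŷ = 18.0665 + 4.5746 × 3.22
ŷ = 18.0665 + 14.7302
ŷ = 32.7967

This is a point prediction; actual observations scatter around it by roughly the residual standard deviation.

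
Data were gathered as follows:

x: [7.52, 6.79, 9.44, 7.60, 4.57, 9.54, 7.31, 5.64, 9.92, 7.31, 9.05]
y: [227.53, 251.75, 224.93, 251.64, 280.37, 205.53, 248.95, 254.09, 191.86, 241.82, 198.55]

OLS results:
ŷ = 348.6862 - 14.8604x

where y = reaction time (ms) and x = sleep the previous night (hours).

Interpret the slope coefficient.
An increase of one hour in sleep is associated with a 14.8604 ms decrease in predicted reaction time.

The slope coefficient β₁ = -14.8604 represents the marginal effect of sleep on reaction time.

Interpretation:
- Sleep up by 1 hour → predicted reaction time decreases by 14.8604 ms
- The effect is assumed constant over the observed range of x (linearity)
- The slope describes association in these data, not necessarily a causal effect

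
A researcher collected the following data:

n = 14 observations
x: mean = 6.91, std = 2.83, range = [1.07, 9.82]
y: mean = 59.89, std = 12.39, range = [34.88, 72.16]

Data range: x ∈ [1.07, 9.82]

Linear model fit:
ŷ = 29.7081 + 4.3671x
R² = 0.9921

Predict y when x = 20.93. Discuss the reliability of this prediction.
ŷ = 121.1115 (extrapolation — x = 20.93 lies outside [1.07, 9.82], so reliability is low).

Prediction calculation:
ŷ = 29.7081 + 4.3671 × 20.93
ŷ = 121.1115

Reliability:
- Data range: x ∈ [1.07, 9.82]
- Prediction point: x = 20.93 is 11.11 units above the observed range → this is EXTRAPOLATION, not interpolation

Why that matters here:
- Real relationships often flatten, saturate, or turn nonlinear at extremes
- The linear relationship may not hold outside the observed range
- There are no observations near this x to validate the fitted line there

Report the number if required, but flag clearly that it is an extrapolation.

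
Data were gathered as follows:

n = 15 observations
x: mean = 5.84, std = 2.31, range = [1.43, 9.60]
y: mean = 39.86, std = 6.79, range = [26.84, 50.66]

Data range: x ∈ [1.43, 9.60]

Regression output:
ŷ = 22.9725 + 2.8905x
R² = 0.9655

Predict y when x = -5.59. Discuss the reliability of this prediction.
ŷ = 6.8146, but this is extrapolation (below the data range [1.43, 9.60]) and may be unreliable.

Prediction calculation:
ŷ = 22.9725 + 2.8905 × (-5.59)
ŷ = 6.8146

Reliability:
- Data range: x ∈ [1.43, 9.60]
- Prediction point: x = -5.59 is 7.02 units below the observed range → this is EXTRAPOLATION, not interpolation

Why that matters here:
- The standard error of prediction grows with (x − x̄)², and x = -5.59 is far from x̄ = 5.84
- R² describes fit only over the sampled x values; it says nothing about behaviour beyond them
- There are no observations near this x to validate the fitted line there

A defensible statement: 'if the linear trend continued to x = -5.59, y would be about 6.8146' — the premise is untested.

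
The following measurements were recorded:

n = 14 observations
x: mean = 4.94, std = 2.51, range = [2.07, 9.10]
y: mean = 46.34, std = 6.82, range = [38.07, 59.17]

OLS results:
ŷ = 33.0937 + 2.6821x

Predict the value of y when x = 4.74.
ŷ = 45.8069

Plug x = 4.74 into the fitted line:

ŷ = 33.0937 + 2.6821 × 4.74
ŷ = 33.0937 + 12.7132
ŷ = 45.8069

This is a point prediction; actual observations scatter around it by roughly the residual standard deviation.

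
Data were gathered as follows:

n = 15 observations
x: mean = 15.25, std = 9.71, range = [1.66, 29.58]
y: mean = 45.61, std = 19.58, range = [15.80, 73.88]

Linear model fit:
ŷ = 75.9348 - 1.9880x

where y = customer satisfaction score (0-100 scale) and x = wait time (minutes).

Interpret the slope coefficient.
For each additional minute of wait time, predicted satisfaction score decreases by approximately 1.9880 points.

β₁ = -1.9880 is the change in predicted satisfaction score (points) per additional minute of wait time.

Interpretation:
- Wait time up by 1 minute → predicted satisfaction score decreases by 1.9880 points
- This is a linear approximation: the same per-unit change is assumed across the whole observed x range

The intercept β₀ = 75.9348 is the predicted satisfaction score when wait time = 0; since the smallest observed x is 1.66, this is an extrapolation and mainly anchors the line.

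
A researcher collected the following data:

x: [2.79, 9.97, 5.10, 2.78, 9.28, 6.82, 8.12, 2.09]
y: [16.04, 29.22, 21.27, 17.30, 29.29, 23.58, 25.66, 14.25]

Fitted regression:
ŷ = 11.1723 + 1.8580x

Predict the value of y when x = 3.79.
ŷ = 18.2141

x = 3.79 lies inside the observed range [2.09, 9.97], so the fitted equation applies directly:

ŷ = 11.1723 + 1.8580 × 3.79
ŷ = 11.1723 + 7.0418
ŷ = 18.2141

This is the fitted mean response at that x — an individual observation would come with a wider prediction interval.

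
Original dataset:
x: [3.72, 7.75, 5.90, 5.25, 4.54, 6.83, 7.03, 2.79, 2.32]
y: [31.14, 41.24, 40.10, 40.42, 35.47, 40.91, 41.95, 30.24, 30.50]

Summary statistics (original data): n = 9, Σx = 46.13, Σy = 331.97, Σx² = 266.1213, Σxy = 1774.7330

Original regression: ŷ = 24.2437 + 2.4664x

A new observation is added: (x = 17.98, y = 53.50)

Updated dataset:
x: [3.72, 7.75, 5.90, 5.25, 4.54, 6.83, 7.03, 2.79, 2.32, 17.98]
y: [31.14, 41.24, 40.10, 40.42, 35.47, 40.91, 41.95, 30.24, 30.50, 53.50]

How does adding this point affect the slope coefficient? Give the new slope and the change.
The slope changes from 2.4664 to 1.4878 (change of -0.9786, or -39.7%).

x = 17.98 lies well outside the original x-range [2.32, 7.75] (x̄ ≈ 5.13), so this observation has high leverage and can move the slope substantially.

Step 1: Update the sums with the new point (n goes from 9 to 10)
Σx  = 46.13 + 17.98 = 64.11
Σy  = 331.97 + 53.50 = 385.47
Σx² = 266.1213 + 17.98² = 266.1213 + 323.2804 = 589.4017
Σxy = 1774.7330 + 17.98×53.50 = 1774.7330 + 961.9300 = 2736.6630

Step 2: Recompute the slope with b₁ = (nΣxy − ΣxΣy) / (nΣx² − (Σx)²)
Numerator   = 10×2736.6630 − 64.11×385.47 = 27366.6300 − 24712.4817 = 2654.1483
Denominator = 10×589.4017 − 64.11² = 5894.0170 − 4110.0921 = 1783.9249
b₁(new) = 2654.1483 / 1783.9249 = 1.4878

(Same formula on the original sums: (9×1774.7330 − 46.13×331.97) / (9×266.1213 − 46.13²) = 658.8209 / 267.1148 = 2.4664, matching the given fit.)

Step 3: Change in slope
Δβ₁ = 1.4878 − 2.4664 = -0.9786
Relative change = -0.9786 / 2.4664 × 100% = -39.7%
→ the slope decreases when the point is added.

A high-leverage point only changes the slope if it is off the original line; here y = 53.50 is below the original trend, so the slope decreases.
In practice: refit with and without it and report both if conclusions differ.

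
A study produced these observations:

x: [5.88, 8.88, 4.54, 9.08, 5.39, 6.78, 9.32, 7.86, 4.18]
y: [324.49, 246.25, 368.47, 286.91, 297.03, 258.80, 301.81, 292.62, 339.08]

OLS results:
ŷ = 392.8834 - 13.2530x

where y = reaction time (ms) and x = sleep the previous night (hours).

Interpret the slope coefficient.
An increase of one hour in sleep is associated with a 13.2530 ms decrease in predicted reaction time.

β₁ = -13.2530 is the change in predicted reaction time (ms) per additional hour of sleep.

Interpretation:
- Sleep up by 1 hour → predicted reaction time decreases by 13.2530 ms
- This is a linear approximation: the same per-unit change is assumed across the whole observed x range

The intercept β₀ = 392.8834 is the predicted reaction time when sleep = 0; since the smallest observed x is 4.18, this is an extrapolation and mainly anchors the line.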